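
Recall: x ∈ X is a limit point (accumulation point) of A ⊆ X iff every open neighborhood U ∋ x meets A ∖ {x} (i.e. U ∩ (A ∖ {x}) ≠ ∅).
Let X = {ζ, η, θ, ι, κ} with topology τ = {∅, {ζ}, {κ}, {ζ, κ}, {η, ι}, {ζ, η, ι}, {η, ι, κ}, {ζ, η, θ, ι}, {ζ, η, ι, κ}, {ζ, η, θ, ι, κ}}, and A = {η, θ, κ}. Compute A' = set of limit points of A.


A' = {θ, ι}

For each x ∈ X, list the open sets U ∈ τ with x ∈ U, then check whether U ∩ (A ∖ {x}) ≠ ∅ for every such U.
  x = ζ: open {ζ} ∋ x has {ζ} ∩ (A ∖ {ζ}) = ∅, so x is NOT a limit point.
  x = η: open {η, ι} ∋ x has {η, ι} ∩ (A ∖ {η}) = ∅, so x is NOT a limit point.
  x = θ: opens ∋ x are {ζ, η, θ, ι}, {ζ, η, θ, ι, κ}; each meets A ∖ {θ}, so x IS a limit point.
  x = ι: opens ∋ x are {η, ι}, {ζ, η, ι}, {η, ι, κ}, {ζ, η, θ, ι}, {ζ, η, ι, κ}, {ζ, η, θ, ι, κ}; each meets A ∖ {ι}, so x IS a limit point.
  x = κ: open {κ} ∋ x has {κ} ∩ (A ∖ {κ}) = ∅, so x is NOT a limit point.
Collecting: A' = {θ, ι}.


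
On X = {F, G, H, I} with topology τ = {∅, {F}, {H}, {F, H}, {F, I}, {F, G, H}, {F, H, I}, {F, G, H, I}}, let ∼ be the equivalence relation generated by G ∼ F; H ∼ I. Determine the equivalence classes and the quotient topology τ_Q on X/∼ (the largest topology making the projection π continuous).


X/∼ = {[F=G], [H=I]}; |τ_Q| = 2.

Equivalence classes: [F=G], [H=I].
Quotient map π: X → X/∼ sends F ↦ [F=G], G ↦ [F=G], H ↦ [H=I], I ↦ [H=I].
For each subset V ⊆ X/∼, compute π^{-1}(V) ⊆ X and check whether π^{-1}(V) ∈ τ. V is open in τ_Q iff π^{-1}(V) ∈ τ.
  V = {}: π^{-1}(V) = ∅ ∈ τ ✓.
  V = {[F=G]}: π^{-1}(V) = {F, G} ∉ τ ✗.
  V = {[H=I]}: π^{-1}(V) = {H, I} ∉ τ ✗.
  V = {[F=G], [H=I]}: π^{-1}(V) = {F, G, H, I} ∈ τ ✓.
Open sets in the quotient: τ_Q = {{}, {[F=G], [H=I]}} (2 elements).


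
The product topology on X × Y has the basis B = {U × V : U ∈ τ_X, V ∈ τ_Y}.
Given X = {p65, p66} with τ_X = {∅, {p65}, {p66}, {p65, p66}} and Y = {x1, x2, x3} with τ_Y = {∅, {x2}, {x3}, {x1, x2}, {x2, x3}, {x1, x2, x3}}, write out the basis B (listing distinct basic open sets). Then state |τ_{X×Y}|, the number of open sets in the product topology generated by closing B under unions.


Basis B = {∅ × ∅, {p65} × {x2}, {p65} × {x3}, {p66} × {x2}, {p66} × {x3}, {p65} × {x1, x2}, {p65} × {x2, x3}, {p65, p66} × {x2}, {p65, p66} × {x3}, {p66} × {x1, x2}, {p66} × {x2, x3}, {p65} × {x1, x2, x3}, {p66} × {x1, x2, x3}, {p65, p66} × {x1, x2}, {p65, p66} × {x2, x3}, {p65, p66} × {x1, x2, x3}}; |τ_{X×Y}| = 36.

Enumerate products U × V with U ∈ τ_X, V ∈ τ_Y (deduplicated):
  ∅ × ∅ = {} (∅)
  {p65} × {x2} = {(p65,x2)}
  {p65} × {x3} = {(p65,x3)}
  {p66} × {x2} = {(p66,x2)}
  {p66} × {x3} = {(p66,x3)}
  {p65} × {x1, x2} = {(p65,x1), (p65,x2)}
  {p65} × {x2, x3} = {(p65,x2), (p65,x3)}
  {p65, p66} × {x2} = {(p65,x2), (p66,x2)}
  {p65, p66} × {x3} = {(p65,x3), (p66,x3)}
  {p66} × {x1, x2} = {(p66,x1), (p66,x2)}
  {p66} × {x2, x3} = {(p66,x2), (p66,x3)}
  {p65} × {x1, x2, x3} = {(p65,x1), (p65,x2), (p65,x3)}
  {p66} × {x1, x2, x3} = {(p66,x1), (p66,x2), (p66,x3)}
  {p65, p66} × {x1, x2} = {(p65,x1), (p65,x2), (p66,x1), (p66,x2)}
  {p65, p66} × {x2, x3} = {(p65,x2), (p65,x3), (p66,x2), (p66,x3)}
  {p65, p66} × {x1, x2, x3} = {(p65,x1), (p65,x2), (p65,x3), (p66,x1), (p66,x2), (p66,x3)}
These 16 distinct sets form the basis B.
Close under arbitrary unions to get τ_{X×Y}; counting gives |τ_{X×Y}| = 36.


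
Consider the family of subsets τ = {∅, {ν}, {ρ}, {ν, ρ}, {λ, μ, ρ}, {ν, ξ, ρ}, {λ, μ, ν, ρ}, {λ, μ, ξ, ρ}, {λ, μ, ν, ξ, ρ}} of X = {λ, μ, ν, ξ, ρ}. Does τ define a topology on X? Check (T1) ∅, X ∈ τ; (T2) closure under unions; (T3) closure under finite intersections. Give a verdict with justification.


τ is NOT a topology on X.

Axiom (T1): ∅ ∈ τ? Yes; X ∈ τ? Yes.
Axiom (T2/T3): check pairwise unions and intersections of members of τ.
Counterexample for (T3): {ν, ξ, ρ} ∩ {λ, μ, ξ, ρ} = {ξ, ρ} ∉ τ. Therefore τ is NOT a topology.


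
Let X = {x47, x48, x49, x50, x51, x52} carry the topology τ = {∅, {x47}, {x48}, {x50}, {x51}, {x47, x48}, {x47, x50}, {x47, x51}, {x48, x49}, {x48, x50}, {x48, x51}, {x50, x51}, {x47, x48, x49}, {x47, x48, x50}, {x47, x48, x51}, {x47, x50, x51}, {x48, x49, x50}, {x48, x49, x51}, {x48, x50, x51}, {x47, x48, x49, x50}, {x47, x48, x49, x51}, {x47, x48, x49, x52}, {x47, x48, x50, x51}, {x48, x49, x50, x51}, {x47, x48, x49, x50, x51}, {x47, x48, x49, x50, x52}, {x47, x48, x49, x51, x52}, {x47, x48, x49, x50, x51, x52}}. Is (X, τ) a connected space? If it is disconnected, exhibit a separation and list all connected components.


(X, τ) is disconnected; components = [{x50}, {x51}, {x47, x48, x49, x52}].

Find clopen sets (U ∈ τ with X ∖ U ∈ τ):
  U = ∅, X ∖ U = {x47, x48, x49, x50, x51, x52} — both open, so U is clopen.
  U = {x50}, X ∖ U = {x47, x48, x49, x51, x52} — both open, so U is clopen.
  U = {x51}, X ∖ U = {x47, x48, x49, x50, x52} — both open, so U is clopen.
  U = {x50, x51}, X ∖ U = {x47, x48, x49, x52} — both open, so U is clopen.
  U = {x47, x48, x49, x52}, X ∖ U = {x50, x51} — both open, so U is clopen.
  U = {x47, x48, x49, x50, x52}, X ∖ U = {x51} — both open, so U is clopen.
  U = {x47, x48, x49, x51, x52}, X ∖ U = {x50} — both open, so U is clopen.
  U = {x47, x48, x49, x50, x51, x52}, X ∖ U = ∅ — both open, so U is clopen.
Nontrivial clopen(s) exist: e.g. {x47, x48, x49, x52}. So (X, τ) is disconnected.
Compute connected components by grouping points that agree on all clopens:
  component: {x50}
  component: {x51}
  component: {x47, x48, x49, x52}


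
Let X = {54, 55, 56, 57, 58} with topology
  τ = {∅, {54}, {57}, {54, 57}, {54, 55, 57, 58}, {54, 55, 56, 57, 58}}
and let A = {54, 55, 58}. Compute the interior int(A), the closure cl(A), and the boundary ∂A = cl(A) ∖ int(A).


int(A) = {54}, cl(A) = {54, 55, 56, 58}, ∂A = {55, 56, 58}.

Closed sets in (X, τ) are complements of opens:
  closed(X, τ) = {∅, {56}, {55, 56, 58}, {54, 55, 56, 58}, {55, 56, 57, 58}, {54, 55, 56, 57, 58}}.
int(A) = ⋃ {U ∈ τ : U ⊆ A}. Opens contained in A: ∅, {54}.
Taking the union of these: int(A) = {54}.
cl(A) = ⋂ {C closed : A ⊆ C}. Closed sets containing A: {54, 55, 56, 58}, {54, 55, 56, 57, 58}.
Intersecting these: cl(A) = {54, 55, 56, 58}.
∂A = cl(A) ∖ int(A) = {54, 55, 56, 58} ∖ {54} = {55, 56, 58}.


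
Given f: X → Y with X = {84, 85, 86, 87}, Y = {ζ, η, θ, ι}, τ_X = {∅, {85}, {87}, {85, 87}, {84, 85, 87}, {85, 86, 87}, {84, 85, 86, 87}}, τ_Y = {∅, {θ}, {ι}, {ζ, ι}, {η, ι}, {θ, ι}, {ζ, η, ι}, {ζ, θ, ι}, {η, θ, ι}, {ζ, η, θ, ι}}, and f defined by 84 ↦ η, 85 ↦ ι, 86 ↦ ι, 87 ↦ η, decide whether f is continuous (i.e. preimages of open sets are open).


f is NOT continuous.

Compute f^{-1}(U) for each U ∈ τ_Y:
  U = ∅: f^{-1}(U) = ∅ ∈ τ_X ✓.
  U = {θ}: f^{-1}(U) = ∅ ∈ τ_X ✓.
  U = {ι}: f^{-1}(U) = {85, 86} ∉ τ_X ✗.
  U = {ζ, ι}: f^{-1}(U) = {85, 86} ∉ τ_X ✗.
  U = {η, ι}: f^{-1}(U) = {84, 85, 86, 87} ∈ τ_X ✓.
  U = {θ, ι}: f^{-1}(U) = {85, 86} ∉ τ_X ✗.
  U = {ζ, η, ι}: f^{-1}(U) = {84, 85, 86, 87} ∈ τ_X ✓.
  U = {ζ, θ, ι}: f^{-1}(U) = {85, 86} ∉ τ_X ✗.
  U = {η, θ, ι}: f^{-1}(U) = {84, 85, 86, 87} ∈ τ_X ✓.
  U = {ζ, η, θ, ι}: f^{-1}(U) = {84, 85, 86, 87} ∈ τ_X ✓.
Found U = {ι} with f^{-1}(U) = {85, 86} not in τ_X. Therefore f is NOT continuous.


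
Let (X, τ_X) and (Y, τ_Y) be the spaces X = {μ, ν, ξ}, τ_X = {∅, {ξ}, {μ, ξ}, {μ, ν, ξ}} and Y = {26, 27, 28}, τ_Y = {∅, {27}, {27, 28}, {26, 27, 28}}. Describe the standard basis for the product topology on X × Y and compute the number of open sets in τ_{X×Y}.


Basis B = {∅ × ∅, {ξ} × {27}, {μ, ξ} × {27}, {ξ} × {27, 28}, {μ, ν, ξ} × {27}, {ξ} × {26, 27, 28}, {μ, ξ} × {27, 28}, {μ, ξ} × {26, 27, 28}, {μ, ν, ξ} × {27, 28}, {μ, ν, ξ} × {26, 27, 28}}; |τ_{X×Y}| = 20.

Enumerate products U × V with U ∈ τ_X, V ∈ τ_Y (deduplicated):
  ∅ × ∅ = {} (∅)
  {ξ} × {27} = {(ξ,27)}
  {μ, ξ} × {27} = {(μ,27), (ξ,27)}
  {ξ} × {27, 28} = {(ξ,27), (ξ,28)}
  {μ, ν, ξ} × {27} = {(μ,27), (ν,27), (ξ,27)}
  {ξ} × {26, 27, 28} = {(ξ,26), (ξ,27), (ξ,28)}
  {μ, ξ} × {27, 28} = {(μ,27), (μ,28), (ξ,27), (ξ,28)}
  {μ, ξ} × {26, 27, 28} = {(μ,26), (μ,27), (μ,28), (ξ,26), (ξ,27), (ξ,28)}
  {μ, ν, ξ} × {27, 28} = {(μ,27), (μ,28), (ν,27), (ν,28), (ξ,27), (ξ,28)}
  {μ, ν, ξ} × {26, 27, 28} = {(μ,26), (μ,27), (μ,28), (ν,26), (ν,27), (ν,28), (ξ,26), (ξ,27), (ξ,28)}
These 10 distinct sets form the basis B.
Close under arbitrary unions to get τ_{X×Y}; counting gives |τ_{X×Y}| = 20.


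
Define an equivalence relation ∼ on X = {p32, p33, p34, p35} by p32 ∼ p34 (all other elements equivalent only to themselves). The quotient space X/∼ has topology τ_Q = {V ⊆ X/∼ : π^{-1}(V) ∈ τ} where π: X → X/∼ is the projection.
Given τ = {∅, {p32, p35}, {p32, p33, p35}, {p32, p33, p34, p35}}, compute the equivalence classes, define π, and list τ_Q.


X/∼ = {[p32=p34], [p33], [p35]}; |τ_Q| = 2.

Equivalence classes: [p32=p34], [p33], [p35].
Quotient map π: X → X/∼ sends p32 ↦ [p32=p34], p33 ↦ [p33], p34 ↦ [p32=p34], p35 ↦ [p35].
For each subset V ⊆ X/∼, compute π^{-1}(V) ⊆ X and check whether π^{-1}(V) ∈ τ. V is open in τ_Q iff π^{-1}(V) ∈ τ.
  V = {}: π^{-1}(V) = ∅ ∈ τ ✓.
  V = {[p32=p34]}: π^{-1}(V) = {p32, p34} ∉ τ ✗.
  V = {[p33]}: π^{-1}(V) = {p33} ∉ τ ✗.
  V = {[p32=p34], [p33]}: π^{-1}(V) = {p32, p33, p34} ∉ τ ✗.
  V = {[p35]}: π^{-1}(V) = {p35} ∉ τ ✗.
  V = {[p32=p34], [p35]}: π^{-1}(V) = {p32, p34, p35} ∉ τ ✗.
  V = {[p33], [p35]}: π^{-1}(V) = {p33, p35} ∉ τ ✗.
  V = {[p32=p34], [p33], [p35]}: π^{-1}(V) = {p32, p33, p34, p35} ∈ τ ✓.
Open sets in the quotient: τ_Q = {{}, {[p32=p34], [p33], [p35]}} (2 elements).


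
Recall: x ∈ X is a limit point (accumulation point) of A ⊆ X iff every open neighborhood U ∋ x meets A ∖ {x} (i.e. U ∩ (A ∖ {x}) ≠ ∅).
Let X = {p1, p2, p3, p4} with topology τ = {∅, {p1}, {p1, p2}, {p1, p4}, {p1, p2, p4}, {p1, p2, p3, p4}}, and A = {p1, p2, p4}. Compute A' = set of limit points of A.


A' = {p2, p3, p4}

For each x ∈ X, list the open sets U ∈ τ with x ∈ U, then check whether U ∩ (A ∖ {x}) ≠ ∅ for every such U.
  x = p1: open {p1} ∋ x has {p1} ∩ (A ∖ {p1}) = ∅, so x is NOT a limit point.
  x = p2: opens ∋ x are {p1, p2}, {p1, p2, p4}, {p1, p2, p3, p4}; each meets A ∖ {p2}, so x IS a limit point.
  x = p3: opens ∋ x are {p1, p2, p3, p4}; each meets A ∖ {p3}, so x IS a limit point.
  x = p4: opens ∋ x are {p1, p4}, {p1, p2, p4}, {p1, p2, p3, p4}; each meets A ∖ {p4}, so x IS a limit point.
Collecting: A' = {p2, p3, p4}.


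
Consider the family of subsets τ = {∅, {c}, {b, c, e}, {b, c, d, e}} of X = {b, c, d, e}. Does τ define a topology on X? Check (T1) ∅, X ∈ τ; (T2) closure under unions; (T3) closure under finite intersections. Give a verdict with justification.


τ IS a topology on X.

Axiom (T1): ∅ ∈ τ? Yes; X ∈ τ? Yes.
Axiom (T2/T3): check pairwise unions and intersections of members of τ.
All pairwise intersections and unions checked — each lies in τ. Therefore τ satisfies (T1), (T2), (T3): it IS a topology on X.


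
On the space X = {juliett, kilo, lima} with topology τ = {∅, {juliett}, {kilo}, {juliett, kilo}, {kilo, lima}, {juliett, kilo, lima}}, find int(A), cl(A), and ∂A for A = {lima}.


int(A) = ∅, cl(A) = {lima}, ∂A = {lima}.

Closed sets in (X, τ) are complements of opens:
  closed(X, τ) = {∅, {juliett}, {lima}, {juliett, lima}, {kilo, lima}, {juliett, kilo, lima}}.
int(A) = ⋃ {U ∈ τ : U ⊆ A}. Opens contained in A: ∅.
Taking the union of these: int(A) = ∅.
cl(A) = ⋂ {C closed : A ⊆ C}. Closed sets containing A: {lima}, {juliett, lima}, {kilo, lima}, {juliett, kilo, lima}.
Intersecting these: cl(A) = {lima}.
∂A = cl(A) ∖ int(A) = {lima} ∖ ∅ = {lima}.


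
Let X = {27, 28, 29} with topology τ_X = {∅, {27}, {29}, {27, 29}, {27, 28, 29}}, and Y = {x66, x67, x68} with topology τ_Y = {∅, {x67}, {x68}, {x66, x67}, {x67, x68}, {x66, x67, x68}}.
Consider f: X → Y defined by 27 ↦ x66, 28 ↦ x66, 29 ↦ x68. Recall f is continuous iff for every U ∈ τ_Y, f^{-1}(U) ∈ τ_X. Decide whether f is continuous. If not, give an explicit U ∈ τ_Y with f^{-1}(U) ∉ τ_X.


f is NOT continuous.

Compute f^{-1}(U) for each U ∈ τ_Y:
  U = ∅: f^{-1}(U) = ∅ ∈ τ_X ✓.
  U = {x67}: f^{-1}(U) = ∅ ∈ τ_X ✓.
  U = {x68}: f^{-1}(U) = {29} ∈ τ_X ✓.
  U = {x66, x67}: f^{-1}(U) = {27, 28} ∉ τ_X ✗.
  U = {x67, x68}: f^{-1}(U) = {29} ∈ τ_X ✓.
  U = {x66, x67, x68}: f^{-1}(U) = {27, 28, 29} ∈ τ_X ✓.
Found U = {x66, x67} with f^{-1}(U) = {27, 28} not in τ_X. Therefore f is NOT continuous.


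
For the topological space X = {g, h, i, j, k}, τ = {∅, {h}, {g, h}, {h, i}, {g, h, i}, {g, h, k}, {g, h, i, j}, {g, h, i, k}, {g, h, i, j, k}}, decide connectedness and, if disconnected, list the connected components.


(X, τ) is connected.

Find clopen sets (U ∈ τ with X ∖ U ∈ τ):
  U = ∅, X ∖ U = {g, h, i, j, k} — both open, so U is clopen.
  U = {g, h, i, j, k}, X ∖ U = ∅ — both open, so U is clopen.
Only trivial clopens (∅ and X) exist, so (X, τ) is connected.
Compute connected components by grouping points that agree on all clopens:
  component: {g, h, i, j, k}


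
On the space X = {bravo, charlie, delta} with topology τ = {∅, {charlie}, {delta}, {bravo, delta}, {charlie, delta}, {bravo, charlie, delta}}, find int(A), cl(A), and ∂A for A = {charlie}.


int(A) = {charlie}, cl(A) = {charlie}, ∂A = ∅.

Closed sets in (X, τ) are complements of opens:
  closed(X, τ) = {∅, {bravo}, {charlie}, {bravo, charlie}, {bravo, delta}, {bravo, charlie, delta}}.
int(A) = ⋃ {U ∈ τ : U ⊆ A}. Opens contained in A: ∅, {charlie}.
Taking the union of these: int(A) = {charlie}.
cl(A) = ⋂ {C closed : A ⊆ C}. Closed sets containing A: {charlie}, {bravo, charlie}, {bravo, charlie, delta}.
Intersecting these: cl(A) = {charlie}.
∂A = cl(A) ∖ int(A) = {charlie} ∖ {charlie} = ∅.


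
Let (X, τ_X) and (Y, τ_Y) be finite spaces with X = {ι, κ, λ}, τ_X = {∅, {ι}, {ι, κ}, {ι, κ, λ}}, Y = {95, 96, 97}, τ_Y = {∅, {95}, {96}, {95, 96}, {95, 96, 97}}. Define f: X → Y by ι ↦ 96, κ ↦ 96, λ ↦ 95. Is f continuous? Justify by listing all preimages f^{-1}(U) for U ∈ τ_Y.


f is NOT continuous.

Compute f^{-1}(U) for each U ∈ τ_Y:
  U = ∅: f^{-1}(U) = ∅ ∈ τ_X ✓.
  U = {95}: f^{-1}(U) = {λ} ∉ τ_X ✗.
  U = {96}: f^{-1}(U) = {ι, κ} ∈ τ_X ✓.
  U = {95, 96}: f^{-1}(U) = {ι, κ, λ} ∈ τ_X ✓.
  U = {95, 96, 97}: f^{-1}(U) = {ι, κ, λ} ∈ τ_X ✓.
Found U = {95} with f^{-1}(U) = {λ} not in τ_X. Therefore f is NOT continuous.


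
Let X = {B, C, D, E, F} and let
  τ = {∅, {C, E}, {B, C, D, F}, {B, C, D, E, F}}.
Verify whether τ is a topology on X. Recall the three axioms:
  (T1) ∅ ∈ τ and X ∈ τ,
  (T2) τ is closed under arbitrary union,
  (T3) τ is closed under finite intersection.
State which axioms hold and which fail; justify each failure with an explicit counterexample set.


τ is NOT a topology on X.

Axiom (T1): ∅ ∈ τ? Yes; X ∈ τ? Yes.
Axiom (T2/T3): check pairwise unions and intersections of members of τ.
Counterexample for (T3): {C, E} ∩ {B, C, D, F} = {C} ∉ τ. Therefore τ is NOT a topology.


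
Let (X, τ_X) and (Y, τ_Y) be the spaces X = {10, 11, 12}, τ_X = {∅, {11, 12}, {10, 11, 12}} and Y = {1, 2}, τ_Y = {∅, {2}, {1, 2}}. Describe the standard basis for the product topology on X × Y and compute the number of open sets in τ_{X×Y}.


Basis B = {∅ × ∅, {11, 12} × {2}, {10, 11, 12} × {2}, {11, 12} × {1, 2}, {10, 11, 12} × {1, 2}}; |τ_{X×Y}| = 6.

Enumerate products U × V with U ∈ τ_X, V ∈ τ_Y (deduplicated):
  ∅ × ∅ = {} (∅)
  {11, 12} × {2} = {(11,2), (12,2)}
  {10, 11, 12} × {2} = {(10,2), (11,2), (12,2)}
  {11, 12} × {1, 2} = {(11,1), (11,2), (12,1), (12,2)}
  {10, 11, 12} × {1, 2} = {(10,1), (10,2), (11,1), (11,2), (12,1), (12,2)}
These 5 distinct sets form the basis B.
Close under arbitrary unions to get τ_{X×Y}; counting gives |τ_{X×Y}| = 6.


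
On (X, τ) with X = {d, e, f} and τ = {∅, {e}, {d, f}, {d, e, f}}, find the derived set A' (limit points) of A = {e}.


A' = ∅

For each x ∈ X, list the open sets U ∈ τ with x ∈ U, then check whether U ∩ (A ∖ {x}) ≠ ∅ for every such U.
  x = d: open {d, f} ∋ x has {d, f} ∩ (A ∖ {d}) = ∅, so x is NOT a limit point.
  x = e: open {e} ∋ x has {e} ∩ (A ∖ {e}) = ∅, so x is NOT a limit point.
  x = f: open {d, f} ∋ x has {d, f} ∩ (A ∖ {f}) = ∅, so x is NOT a limit point.
Collecting: A' = ∅.


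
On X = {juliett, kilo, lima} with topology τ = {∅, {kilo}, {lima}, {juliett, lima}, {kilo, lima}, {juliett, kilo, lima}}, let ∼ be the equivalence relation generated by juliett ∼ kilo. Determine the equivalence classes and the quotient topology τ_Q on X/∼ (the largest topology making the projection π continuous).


X/∼ = {[juliett=kilo], [lima]}; |τ_Q| = 3.

Equivalence classes: [juliett=kilo], [lima].
Quotient map π: X → X/∼ sends juliett ↦ [juliett=kilo], kilo ↦ [juliett=kilo], lima ↦ [lima].
For each subset V ⊆ X/∼, compute π^{-1}(V) ⊆ X and check whether π^{-1}(V) ∈ τ. V is open in τ_Q iff π^{-1}(V) ∈ τ.
  V = {}: π^{-1}(V) = ∅ ∈ τ ✓.
  V = {[juliett=kilo]}: π^{-1}(V) = {juliett, kilo} ∉ τ ✗.
  V = {[lima]}: π^{-1}(V) = {lima} ∈ τ ✓.
  V = {[juliett=kilo], [lima]}: π^{-1}(V) = {juliett, kilo, lima} ∈ τ ✓.
Open sets in the quotient: τ_Q = {{}, {[lima]}, {[juliett=kilo], [lima]}} (3 elements).


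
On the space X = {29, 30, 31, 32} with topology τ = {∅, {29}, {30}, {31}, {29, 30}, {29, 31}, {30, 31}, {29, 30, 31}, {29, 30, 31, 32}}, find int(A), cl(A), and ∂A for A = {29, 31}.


int(A) = {29, 31}, cl(A) = {29, 31, 32}, ∂A = {32}.

Closed sets in (X, τ) are complements of opens:
  closed(X, τ) = {∅, {32}, {29, 32}, {30, 32}, {31, 32}, {29, 30, 32}, {29, 31, 32}, {30, 31, 32}, {29, 30, 31, 32}}.
int(A) = ⋃ {U ∈ τ : U ⊆ A}. Opens contained in A: ∅, {29}, {31}, {29, 31}.
Taking the union of these: int(A) = {29, 31}.
cl(A) = ⋂ {C closed : A ⊆ C}. Closed sets containing A: {29, 31, 32}, {29, 30, 31, 32}.
Intersecting these: cl(A) = {29, 31, 32}.
∂A = cl(A) ∖ int(A) = {29, 31, 32} ∖ {29, 31} = {32}.


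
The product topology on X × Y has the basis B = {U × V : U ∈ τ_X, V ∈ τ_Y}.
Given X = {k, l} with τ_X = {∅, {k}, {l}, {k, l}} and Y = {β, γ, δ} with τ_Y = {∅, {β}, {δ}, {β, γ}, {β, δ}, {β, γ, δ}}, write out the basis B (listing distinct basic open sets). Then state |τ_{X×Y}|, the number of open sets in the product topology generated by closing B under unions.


Basis B = {∅ × ∅, {k} × {β}, {k} × {δ}, {l} × {β}, {l} × {δ}, {k} × {β, γ}, {k} × {β, δ}, {k, l} × {β}, {k, l} × {δ}, {l} × {β, γ}, {l} × {β, δ}, {k} × {β, γ, δ}, {l} × {β, γ, δ}, {k, l} × {β, γ}, {k, l} × {β, δ}, {k, l} × {β, γ, δ}}; |τ_{X×Y}| = 36.

Enumerate products U × V with U ∈ τ_X, V ∈ τ_Y (deduplicated):
  ∅ × ∅ = {} (∅)
  {k} × {β} = {(k,β)}
  {k} × {δ} = {(k,δ)}
  {l} × {β} = {(l,β)}
  {l} × {δ} = {(l,δ)}
  {k} × {β, γ} = {(k,β), (k,γ)}
  {k} × {β, δ} = {(k,β), (k,δ)}
  {k, l} × {β} = {(k,β), (l,β)}
  {k, l} × {δ} = {(k,δ), (l,δ)}
  {l} × {β, γ} = {(l,β), (l,γ)}
  {l} × {β, δ} = {(l,β), (l,δ)}
  {k} × {β, γ, δ} = {(k,β), (k,γ), (k,δ)}
  {l} × {β, γ, δ} = {(l,β), (l,γ), (l,δ)}
  {k, l} × {β, γ} = {(k,β), (k,γ), (l,β), (l,γ)}
  {k, l} × {β, δ} = {(k,β), (k,δ), (l,β), (l,δ)}
  {k, l} × {β, γ, δ} = {(k,β), (k,γ), (k,δ), (l,β), (l,γ), (l,δ)}
These 16 distinct sets form the basis B.
Close under arbitrary unions to get τ_{X×Y}; counting gives |τ_{X×Y}| = 36.


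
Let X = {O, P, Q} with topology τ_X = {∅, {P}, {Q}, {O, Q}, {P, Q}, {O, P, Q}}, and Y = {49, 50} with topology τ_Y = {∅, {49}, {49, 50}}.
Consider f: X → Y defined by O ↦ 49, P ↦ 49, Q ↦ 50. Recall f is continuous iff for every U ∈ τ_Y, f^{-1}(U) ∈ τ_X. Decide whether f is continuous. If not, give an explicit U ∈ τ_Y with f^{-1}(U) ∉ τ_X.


f is NOT continuous.

Compute f^{-1}(U) for each U ∈ τ_Y:
  U = ∅: f^{-1}(U) = ∅ ∈ τ_X ✓.
  U = {49}: f^{-1}(U) = {O, P} ∉ τ_X ✗.
  U = {49, 50}: f^{-1}(U) = {O, P, Q} ∈ τ_X ✓.
Found U = {49} with f^{-1}(U) = {O, P} not in τ_X. Therefore f is NOT continuous.


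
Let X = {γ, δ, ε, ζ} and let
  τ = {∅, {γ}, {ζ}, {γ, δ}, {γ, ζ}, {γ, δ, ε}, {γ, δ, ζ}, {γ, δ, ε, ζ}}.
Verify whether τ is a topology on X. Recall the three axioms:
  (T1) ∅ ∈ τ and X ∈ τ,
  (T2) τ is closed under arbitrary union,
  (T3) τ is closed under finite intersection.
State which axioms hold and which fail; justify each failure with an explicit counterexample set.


τ IS a topology on X.

Axiom (T1): ∅ ∈ τ? Yes; X ∈ τ? Yes.
Axiom (T2/T3): check pairwise unions and intersections of members of τ.
All pairwise intersections and unions checked — each lies in τ. Therefore τ satisfies (T1), (T2), (T3): it IS a topology on X.


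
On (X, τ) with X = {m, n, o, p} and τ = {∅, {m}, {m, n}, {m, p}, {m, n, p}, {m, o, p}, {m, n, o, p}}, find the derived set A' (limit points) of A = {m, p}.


A' = {n, o, p}

For each x ∈ X, list the open sets U ∈ τ with x ∈ U, then check whether U ∩ (A ∖ {x}) ≠ ∅ for every such U.
  x = m: open {m} ∋ x has {m} ∩ (A ∖ {m}) = ∅, so x is NOT a limit point.
  x = n: opens ∋ x are {m, n}, {m, n, p}, {m, n, o, p}; each meets A ∖ {n}, so x IS a limit point.
  x = o: opens ∋ x are {m, o, p}, {m, n, o, p}; each meets A ∖ {o}, so x IS a limit point.
  x = p: opens ∋ x are {m, p}, {m, n, p}, {m, o, p}, {m, n, o, p}; each meets A ∖ {p}, so x IS a limit point.
Collecting: A' = {n, o, p}.


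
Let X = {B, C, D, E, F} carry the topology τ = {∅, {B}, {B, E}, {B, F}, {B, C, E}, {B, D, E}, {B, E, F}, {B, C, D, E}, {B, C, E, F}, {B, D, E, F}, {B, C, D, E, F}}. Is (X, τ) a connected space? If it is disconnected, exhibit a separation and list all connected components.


(X, τ) is connected.

Find clopen sets (U ∈ τ with X ∖ U ∈ τ):
  U = ∅, X ∖ U = {B, C, D, E, F} — both open, so U is clopen.
  U = {B, C, D, E, F}, X ∖ U = ∅ — both open, so U is clopen.
Only trivial clopens (∅ and X) exist, so (X, τ) is connected.
Compute connected components by grouping points that agree on all clopens:
  component: {B, C, D, E, F}


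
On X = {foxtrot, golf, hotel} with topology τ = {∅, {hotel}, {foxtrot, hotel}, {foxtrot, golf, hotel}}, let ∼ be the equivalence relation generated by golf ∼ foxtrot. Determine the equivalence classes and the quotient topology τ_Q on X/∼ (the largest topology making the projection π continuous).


X/∼ = {[foxtrot=golf], [hotel]}; |τ_Q| = 3.

Equivalence classes: [foxtrot=golf], [hotel].
Quotient map π: X → X/∼ sends foxtrot ↦ [foxtrot=golf], golf ↦ [foxtrot=golf], hotel ↦ [hotel].
For each subset V ⊆ X/∼, compute π^{-1}(V) ⊆ X and check whether π^{-1}(V) ∈ τ. V is open in τ_Q iff π^{-1}(V) ∈ τ.
  V = {}: π^{-1}(V) = ∅ ∈ τ ✓.
  V = {[foxtrot=golf]}: π^{-1}(V) = {foxtrot, golf} ∉ τ ✗.
  V = {[hotel]}: π^{-1}(V) = {hotel} ∈ τ ✓.
  V = {[foxtrot=golf], [hotel]}: π^{-1}(V) = {foxtrot, golf, hotel} ∈ τ ✓.
Open sets in the quotient: τ_Q = {{}, {[hotel]}, {[foxtrot=golf], [hotel]}} (3 elements).


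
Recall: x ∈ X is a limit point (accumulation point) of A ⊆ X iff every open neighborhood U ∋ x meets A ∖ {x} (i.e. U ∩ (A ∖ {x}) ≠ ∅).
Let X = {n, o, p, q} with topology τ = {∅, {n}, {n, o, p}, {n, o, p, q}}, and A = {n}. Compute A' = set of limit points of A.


A' = {o, p, q}

For each x ∈ X, list the open sets U ∈ τ with x ∈ U, then check whether U ∩ (A ∖ {x}) ≠ ∅ for every such U.
  x = n: open {n} ∋ x has {n} ∩ (A ∖ {n}) = ∅, so x is NOT a limit point.
  x = o: opens ∋ x are {n, o, p}, {n, o, p, q}; each meets A ∖ {o}, so x IS a limit point.
  x = p: opens ∋ x are {n, o, p}, {n, o, p, q}; each meets A ∖ {p}, so x IS a limit point.
  x = q: opens ∋ x are {n, o, p, q}; each meets A ∖ {q}, so x IS a limit point.
Collecting: A' = {o, p, q}.


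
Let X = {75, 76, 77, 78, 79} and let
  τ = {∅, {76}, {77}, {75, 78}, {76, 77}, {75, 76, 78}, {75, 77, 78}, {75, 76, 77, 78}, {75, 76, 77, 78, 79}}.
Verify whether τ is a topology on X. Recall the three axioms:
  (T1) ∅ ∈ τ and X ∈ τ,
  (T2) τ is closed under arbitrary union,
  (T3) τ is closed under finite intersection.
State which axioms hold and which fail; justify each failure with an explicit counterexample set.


τ IS a topology on X.

Axiom (T1): ∅ ∈ τ? Yes; X ∈ τ? Yes.
Axiom (T2/T3): check pairwise unions and intersections of members of τ.
All pairwise intersections and unions checked — each lies in τ. Therefore τ satisfies (T1), (T2), (T3): it IS a topology on X.


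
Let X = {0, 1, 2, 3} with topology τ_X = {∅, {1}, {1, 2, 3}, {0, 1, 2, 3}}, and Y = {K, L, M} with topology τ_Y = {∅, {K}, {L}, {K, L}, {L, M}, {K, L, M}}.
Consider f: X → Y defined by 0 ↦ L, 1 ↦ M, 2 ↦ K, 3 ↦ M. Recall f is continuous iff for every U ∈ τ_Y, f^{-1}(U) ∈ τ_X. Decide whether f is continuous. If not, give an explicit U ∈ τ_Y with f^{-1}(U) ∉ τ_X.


f is NOT continuous.

Compute f^{-1}(U) for each U ∈ τ_Y:
  U = ∅: f^{-1}(U) = ∅ ∈ τ_X ✓.
  U = {K}: f^{-1}(U) = {2} ∉ τ_X ✗.
  U = {L}: f^{-1}(U) = {0} ∉ τ_X ✗.
  U = {K, L}: f^{-1}(U) = {0, 2} ∉ τ_X ✗.
  U = {L, M}: f^{-1}(U) = {0, 1, 3} ∉ τ_X ✗.
  U = {K, L, M}: f^{-1}(U) = {0, 1, 2, 3} ∈ τ_X ✓.
Found U = {K} with f^{-1}(U) = {2} not in τ_X. Therefore f is NOT continuous.


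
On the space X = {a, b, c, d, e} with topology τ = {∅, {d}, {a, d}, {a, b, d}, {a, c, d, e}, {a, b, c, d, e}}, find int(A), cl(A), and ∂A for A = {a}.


int(A) = ∅, cl(A) = {a, b, c, e}, ∂A = {a, b, c, e}.

Closed sets in (X, τ) are complements of opens:
  closed(X, τ) = {∅, {b}, {c, e}, {b, c, e}, {a, b, c, e}, {a, b, c, d, e}}.
int(A) = ⋃ {U ∈ τ : U ⊆ A}. Opens contained in A: ∅.
Taking the union of these: int(A) = ∅.
cl(A) = ⋂ {C closed : A ⊆ C}. Closed sets containing A: {a, b, c, e}, {a, b, c, d, e}.
Intersecting these: cl(A) = {a, b, c, e}.
∂A = cl(A) ∖ int(A) = {a, b, c, e} ∖ ∅ = {a, b, c, e}.


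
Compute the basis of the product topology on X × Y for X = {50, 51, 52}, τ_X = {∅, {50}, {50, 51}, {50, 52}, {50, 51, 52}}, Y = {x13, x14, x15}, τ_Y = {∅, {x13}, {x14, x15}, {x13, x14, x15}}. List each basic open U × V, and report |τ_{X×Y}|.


Basis B = {∅ × ∅, {50} × {x13}, {50, 51} × {x13}, {50, 52} × {x13}, {50} × {x14, x15}, {50} × {x13, x14, x15}, {50, 51, 52} × {x13}, {50, 51} × {x14, x15}, {50, 52} × {x14, x15}, {50, 51} × {x13, x14, x15}, {50, 52} × {x13, x14, x15}, {50, 51, 52} × {x14, x15}, {50, 51, 52} × {x13, x14, x15}}; |τ_{X×Y}| = 25.

Enumerate products U × V with U ∈ τ_X, V ∈ τ_Y (deduplicated):
  ∅ × ∅ = {} (∅)
  {50} × {x13} = {(50,x13)}
  {50, 51} × {x13} = {(50,x13), (51,x13)}
  {50, 52} × {x13} = {(50,x13), (52,x13)}
  {50} × {x14, x15} = {(50,x14), (50,x15)}
  {50} × {x13, x14, x15} = {(50,x13), (50,x14), (50,x15)}
  {50, 51, 52} × {x13} = {(50,x13), (51,x13), (52,x13)}
  {50, 51} × {x14, x15} = {(50,x14), (50,x15), (51,x14), (51,x15)}
  {50, 52} × {x14, x15} = {(50,x14), (50,x15), (52,x14), (52,x15)}
  {50, 51} × {x13, x14, x15} = {(50,x13), (50,x14), (50,x15), (51,x13), (51,x14), (51,x15)}
  {50, 52} × {x13, x14, x15} = {(50,x13), (50,x14), (50,x15), (52,x13), (52,x14), (52,x15)}
  {50, 51, 52} × {x14, x15} = {(50,x14), (50,x15), (51,x14), (51,x15), (52,x14), (52,x15)}
  {50, 51, 52} × {x13, x14, x15} = {(50,x13), (50,x14), (50,x15), (51,x13), (51,x14), (51,x15), (52,x13), (52,x14), (52,x15)}
These 13 distinct sets form the basis B.
Close under arbitrary unions to get τ_{X×Y}; counting gives |τ_{X×Y}| = 25.


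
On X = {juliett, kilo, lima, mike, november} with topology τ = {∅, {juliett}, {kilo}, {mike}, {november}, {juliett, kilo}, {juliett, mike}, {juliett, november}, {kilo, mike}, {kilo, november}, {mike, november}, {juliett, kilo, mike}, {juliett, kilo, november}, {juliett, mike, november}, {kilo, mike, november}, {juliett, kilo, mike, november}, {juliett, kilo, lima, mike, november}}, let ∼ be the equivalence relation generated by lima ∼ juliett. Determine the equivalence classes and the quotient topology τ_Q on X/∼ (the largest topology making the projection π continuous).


X/∼ = {[juliett=lima], [kilo], [mike], [november]}; |τ_Q| = 9.

Equivalence classes: [juliett=lima], [kilo], [mike], [november].
Quotient map π: X → X/∼ sends juliett ↦ [juliett=lima], kilo ↦ [kilo], lima ↦ [juliett=lima], mike ↦ [mike], november ↦ [november].
For each subset V ⊆ X/∼, compute π^{-1}(V) ⊆ X and check whether π^{-1}(V) ∈ τ. V is open in τ_Q iff π^{-1}(V) ∈ τ.
  V = {}: π^{-1}(V) = ∅ ∈ τ ✓.
  V = {[juliett=lima]}: π^{-1}(V) = {juliett, lima} ∉ τ ✗.
  V = {[kilo]}: π^{-1}(V) = {kilo} ∈ τ ✓.
  V = {[juliett=lima], [kilo]}: π^{-1}(V) = {juliett, kilo, lima} ∉ τ ✗.
  V = {[mike]}: π^{-1}(V) = {mike} ∈ τ ✓.
  V = {[juliett=lima], [mike]}: π^{-1}(V) = {juliett, lima, mike} ∉ τ ✗.
  V = {[kilo], [mike]}: π^{-1}(V) = {kilo, mike} ∈ τ ✓.
  V = {[juliett=lima], [kilo], [mike]}: π^{-1}(V) = {juliett, kilo, lima, mike} ∉ τ ✗.
  V = {[november]}: π^{-1}(V) = {november} ∈ τ ✓.
  V = {[juliett=lima], [november]}: π^{-1}(V) = {juliett, lima, november} ∉ τ ✗.
  V = {[kilo], [november]}: π^{-1}(V) = {kilo, november} ∈ τ ✓.
  V = {[juliett=lima], [kilo], [november]}: π^{-1}(V) = {juliett, kilo, lima, november} ∉ τ ✗.
  V = {[mike], [november]}: π^{-1}(V) = {mike, november} ∈ τ ✓.
  V = {[juliett=lima], [mike], [november]}: π^{-1}(V) = {juliett, lima, mike, november} ∉ τ ✗.
  V = {[kilo], [mike], [november]}: π^{-1}(V) = {kilo, mike, november} ∈ τ ✓.
  V = {[juliett=lima], [kilo], [mike], [november]}: π^{-1}(V) = {juliett, kilo, lima, mike, november} ∈ τ ✓.
Open sets in the quotient: τ_Q = {{}, {[kilo]}, {[mike]}, {[kilo], [mike]}, {[november]}, {[kilo], [november]}, {[mike], [november]}, {[kilo], [mike], [november]}, {[juliett=lima], [kilo], [mike], [november]}} (9 elements).


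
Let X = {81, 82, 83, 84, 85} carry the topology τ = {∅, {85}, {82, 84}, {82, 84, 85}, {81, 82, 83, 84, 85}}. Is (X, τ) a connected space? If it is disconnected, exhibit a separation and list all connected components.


(X, τ) is connected.

Find clopen sets (U ∈ τ with X ∖ U ∈ τ):
  U = ∅, X ∖ U = {81, 82, 83, 84, 85} — both open, so U is clopen.
  U = {81, 82, 83, 84, 85}, X ∖ U = ∅ — both open, so U is clopen.
Only trivial clopens (∅ and X) exist, so (X, τ) is connected.
Compute connected components by grouping points that agree on all clopens:
  component: {81, 82, 83, 84, 85}


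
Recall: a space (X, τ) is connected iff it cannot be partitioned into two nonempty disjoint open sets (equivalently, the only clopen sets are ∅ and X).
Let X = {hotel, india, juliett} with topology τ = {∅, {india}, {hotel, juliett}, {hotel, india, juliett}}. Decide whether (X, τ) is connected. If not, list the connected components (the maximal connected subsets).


(X, τ) is disconnected; components = [{india}, {hotel, juliett}].

Find clopen sets (U ∈ τ with X ∖ U ∈ τ):
  U = ∅, X ∖ U = {hotel, india, juliett} — both open, so U is clopen.
  U = {india}, X ∖ U = {hotel, juliett} — both open, so U is clopen.
  U = {hotel, juliett}, X ∖ U = {india} — both open, so U is clopen.
  U = {hotel, india, juliett}, X ∖ U = ∅ — both open, so U is clopen.
Nontrivial clopen(s) exist: e.g. {hotel, juliett}. So (X, τ) is disconnected.
Compute connected components by grouping points that agree on all clopens:
  component: {india}
  component: {hotel, juliett}


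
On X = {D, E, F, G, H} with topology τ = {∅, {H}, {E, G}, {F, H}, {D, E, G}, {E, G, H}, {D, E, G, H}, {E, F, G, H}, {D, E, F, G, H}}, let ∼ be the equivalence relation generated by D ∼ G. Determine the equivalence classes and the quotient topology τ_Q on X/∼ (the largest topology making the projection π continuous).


X/∼ = {[D=G], [E], [F], [H]}; |τ_Q| = 6.

Equivalence classes: [D=G], [E], [F], [H].
Quotient map π: X → X/∼ sends D ↦ [D=G], E ↦ [E], F ↦ [F], G ↦ [D=G], H ↦ [H].
For each subset V ⊆ X/∼, compute π^{-1}(V) ⊆ X and check whether π^{-1}(V) ∈ τ. V is open in τ_Q iff π^{-1}(V) ∈ τ.
  V = {}: π^{-1}(V) = ∅ ∈ τ ✓.
  V = {[D=G]}: π^{-1}(V) = {D, G} ∉ τ ✗.
  V = {[E]}: π^{-1}(V) = {E} ∉ τ ✗.
  V = {[D=G], [E]}: π^{-1}(V) = {D, E, G} ∈ τ ✓.
  V = {[F]}: π^{-1}(V) = {F} ∉ τ ✗.
  V = {[D=G], [F]}: π^{-1}(V) = {D, F, G} ∉ τ ✗.
  V = {[E], [F]}: π^{-1}(V) = {E, F} ∉ τ ✗.
  V = {[D=G], [E], [F]}: π^{-1}(V) = {D, E, F, G} ∉ τ ✗.
  V = {[H]}: π^{-1}(V) = {H} ∈ τ ✓.
  V = {[D=G], [H]}: π^{-1}(V) = {D, G, H} ∉ τ ✗.
  V = {[E], [H]}: π^{-1}(V) = {E, H} ∉ τ ✗.
  V = {[D=G], [E], [H]}: π^{-1}(V) = {D, E, G, H} ∈ τ ✓.
  V = {[F], [H]}: π^{-1}(V) = {F, H} ∈ τ ✓.
  V = {[D=G], [F], [H]}: π^{-1}(V) = {D, F, G, H} ∉ τ ✗.
  V = {[E], [F], [H]}: π^{-1}(V) = {E, F, H} ∉ τ ✗.
  V = {[D=G], [E], [F], [H]}: π^{-1}(V) = {D, E, F, G, H} ∈ τ ✓.
Open sets in the quotient: τ_Q = {{}, {[D=G], [E]}, {[H]}, {[D=G], [E], [H]}, {[F], [H]}, {[D=G], [E], [F], [H]}} (6 elements).


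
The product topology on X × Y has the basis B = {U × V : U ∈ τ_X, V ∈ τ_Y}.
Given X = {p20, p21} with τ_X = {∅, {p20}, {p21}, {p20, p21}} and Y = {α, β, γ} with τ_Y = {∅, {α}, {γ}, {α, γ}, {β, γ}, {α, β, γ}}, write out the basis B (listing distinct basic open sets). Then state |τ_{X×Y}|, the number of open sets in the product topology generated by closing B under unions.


Basis B = {∅ × ∅, {p20} × {α}, {p20} × {γ}, {p21} × {α}, {p21} × {γ}, {p20} × {α, γ}, {p20, p21} × {α}, {p20} × {β, γ}, {p20, p21} × {γ}, {p21} × {α, γ}, {p21} × {β, γ}, {p20} × {α, β, γ}, {p21} × {α, β, γ}, {p20, p21} × {α, γ}, {p20, p21} × {β, γ}, {p20, p21} × {α, β, γ}}; |τ_{X×Y}| = 36.

Enumerate products U × V with U ∈ τ_X, V ∈ τ_Y (deduplicated):
  ∅ × ∅ = {} (∅)
  {p20} × {α} = {(p20,α)}
  {p20} × {γ} = {(p20,γ)}
  {p21} × {α} = {(p21,α)}
  {p21} × {γ} = {(p21,γ)}
  {p20} × {α, γ} = {(p20,α), (p20,γ)}
  {p20, p21} × {α} = {(p20,α), (p21,α)}
  {p20} × {β, γ} = {(p20,β), (p20,γ)}
  {p20, p21} × {γ} = {(p20,γ), (p21,γ)}
  {p21} × {α, γ} = {(p21,α), (p21,γ)}
  {p21} × {β, γ} = {(p21,β), (p21,γ)}
  {p20} × {α, β, γ} = {(p20,α), (p20,β), (p20,γ)}
  {p21} × {α, β, γ} = {(p21,α), (p21,β), (p21,γ)}
  {p20, p21} × {α, γ} = {(p20,α), (p20,γ), (p21,α), (p21,γ)}
  {p20, p21} × {β, γ} = {(p20,β), (p20,γ), (p21,β), (p21,γ)}
  {p20, p21} × {α, β, γ} = {(p20,α), (p20,β), (p20,γ), (p21,α), (p21,β), (p21,γ)}
These 16 distinct sets form the basis B.
Close under arbitrary unions to get τ_{X×Y}; counting gives |τ_{X×Y}| = 36.


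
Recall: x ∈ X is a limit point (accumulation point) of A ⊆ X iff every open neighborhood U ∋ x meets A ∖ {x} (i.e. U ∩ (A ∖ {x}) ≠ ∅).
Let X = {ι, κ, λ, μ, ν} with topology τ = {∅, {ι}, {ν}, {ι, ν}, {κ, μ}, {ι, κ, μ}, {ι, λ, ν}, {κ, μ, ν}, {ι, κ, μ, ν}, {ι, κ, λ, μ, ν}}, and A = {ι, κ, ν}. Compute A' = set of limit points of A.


A' = {λ, μ}

For each x ∈ X, list the open sets U ∈ τ with x ∈ U, then check whether U ∩ (A ∖ {x}) ≠ ∅ for every such U.
  x = ι: open {ι} ∋ x has {ι} ∩ (A ∖ {ι}) = ∅, so x is NOT a limit point.
  x = κ: open {κ, μ} ∋ x has {κ, μ} ∩ (A ∖ {κ}) = ∅, so x is NOT a limit point.
  x = λ: opens ∋ x are {ι, λ, ν}, {ι, κ, λ, μ, ν}; each meets A ∖ {λ}, so x IS a limit point.
  x = μ: opens ∋ x are {κ, μ}, {ι, κ, μ}, {κ, μ, ν}, {ι, κ, μ, ν}, {ι, κ, λ, μ, ν}; each meets A ∖ {μ}, so x IS a limit point.
  x = ν: open {ν} ∋ x has {ν} ∩ (A ∖ {ν}) = ∅, so x is NOT a limit point.
Collecting: A' = {λ, μ}.


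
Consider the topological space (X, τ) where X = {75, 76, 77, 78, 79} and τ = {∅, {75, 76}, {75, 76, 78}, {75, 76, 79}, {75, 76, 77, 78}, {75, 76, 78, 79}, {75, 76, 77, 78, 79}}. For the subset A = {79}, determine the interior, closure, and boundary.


int(A) = ∅, cl(A) = {79}, ∂A = {79}.

Closed sets in (X, τ) are complements of opens:
  closed(X, τ) = {∅, {77}, {79}, {77, 78}, {77, 79}, {77, 78, 79}, {75, 76, 77, 78, 79}}.
int(A) = ⋃ {U ∈ τ : U ⊆ A}. Opens contained in A: ∅.
Taking the union of these: int(A) = ∅.
cl(A) = ⋂ {C closed : A ⊆ C}. Closed sets containing A: {79}, {77, 79}, {77, 78, 79}, {75, 76, 77, 78, 79}.
Intersecting these: cl(A) = {79}.
∂A = cl(A) ∖ int(A) = {79} ∖ ∅ = {79}.


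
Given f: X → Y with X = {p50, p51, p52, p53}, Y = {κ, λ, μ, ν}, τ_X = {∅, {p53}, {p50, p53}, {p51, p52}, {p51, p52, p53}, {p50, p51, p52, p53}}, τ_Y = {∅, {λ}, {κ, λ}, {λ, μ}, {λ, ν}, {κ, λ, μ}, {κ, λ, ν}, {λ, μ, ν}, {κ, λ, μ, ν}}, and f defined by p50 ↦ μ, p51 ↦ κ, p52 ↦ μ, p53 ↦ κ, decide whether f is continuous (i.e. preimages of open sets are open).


f is NOT continuous.

Compute f^{-1}(U) for each U ∈ τ_Y:
  U = ∅: f^{-1}(U) = ∅ ∈ τ_X ✓.
  U = {λ}: f^{-1}(U) = ∅ ∈ τ_X ✓.
  U = {κ, λ}: f^{-1}(U) = {p51, p53} ∉ τ_X ✗.
  U = {λ, μ}: f^{-1}(U) = {p50, p52} ∉ τ_X ✗.
  U = {λ, ν}: f^{-1}(U) = ∅ ∈ τ_X ✓.
  U = {κ, λ, μ}: f^{-1}(U) = {p50, p51, p52, p53} ∈ τ_X ✓.
  U = {κ, λ, ν}: f^{-1}(U) = {p51, p53} ∉ τ_X ✗.
  U = {λ, μ, ν}: f^{-1}(U) = {p50, p52} ∉ τ_X ✗.
  U = {κ, λ, μ, ν}: f^{-1}(U) = {p50, p51, p52, p53} ∈ τ_X ✓.
Found U = {κ, λ} with f^{-1}(U) = {p51, p53} not in τ_X. Therefore f is NOT continuous.


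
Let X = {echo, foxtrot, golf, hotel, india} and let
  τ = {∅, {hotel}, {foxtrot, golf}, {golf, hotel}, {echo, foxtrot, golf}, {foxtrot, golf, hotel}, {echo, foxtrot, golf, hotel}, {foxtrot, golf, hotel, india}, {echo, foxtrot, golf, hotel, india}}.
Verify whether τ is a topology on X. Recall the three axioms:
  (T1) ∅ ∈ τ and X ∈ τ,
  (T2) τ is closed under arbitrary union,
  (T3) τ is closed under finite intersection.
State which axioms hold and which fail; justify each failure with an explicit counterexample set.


τ is NOT a topology on X.

Axiom (T1): ∅ ∈ τ? Yes; X ∈ τ? Yes.
Axiom (T2/T3): check pairwise unions and intersections of members of τ.
Counterexample for (T3): {foxtrot, golf} ∩ {golf, hotel} = {golf} ∉ τ. Therefore τ is NOT a topology.


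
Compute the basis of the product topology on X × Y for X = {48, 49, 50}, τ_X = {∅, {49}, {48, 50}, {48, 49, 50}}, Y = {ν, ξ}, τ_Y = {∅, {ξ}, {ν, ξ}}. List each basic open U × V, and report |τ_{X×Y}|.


Basis B = {∅ × ∅, {49} × {ξ}, {48, 50} × {ξ}, {49} × {ν, ξ}, {48, 49, 50} × {ξ}, {48, 50} × {ν, ξ}, {48, 49, 50} × {ν, ξ}}; |τ_{X×Y}| = 9.

Enumerate products U × V with U ∈ τ_X, V ∈ τ_Y (deduplicated):
  ∅ × ∅ = {} (∅)
  {49} × {ξ} = {(49,ξ)}
  {48, 50} × {ξ} = {(48,ξ), (50,ξ)}
  {49} × {ν, ξ} = {(49,ν), (49,ξ)}
  {48, 49, 50} × {ξ} = {(48,ξ), (49,ξ), (50,ξ)}
  {48, 50} × {ν, ξ} = {(48,ν), (48,ξ), (50,ν), (50,ξ)}
  {48, 49, 50} × {ν, ξ} = {(48,ν), (48,ξ), (49,ν), (49,ξ), (50,ν), (50,ξ)}
These 7 distinct sets form the basis B.
Close under arbitrary unions to get τ_{X×Y}; counting gives |τ_{X×Y}| = 9.
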